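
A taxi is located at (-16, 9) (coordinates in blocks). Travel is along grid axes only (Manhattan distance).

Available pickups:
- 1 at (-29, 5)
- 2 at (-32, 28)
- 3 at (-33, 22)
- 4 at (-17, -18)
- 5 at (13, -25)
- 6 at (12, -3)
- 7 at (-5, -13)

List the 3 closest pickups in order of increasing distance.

Distances from (-16, 9):
1: 17 blocks
2: 35 blocks
3: 30 blocks
4: 28 blocks
5: 63 blocks
6: 40 blocks
7: 33 blocks
Sorted: 1 (17 blocks) < 4 (28 blocks) < 3 (30 blocks) < 7 (33 blocks) < 2 (35 blocks) < …

1, 4, 3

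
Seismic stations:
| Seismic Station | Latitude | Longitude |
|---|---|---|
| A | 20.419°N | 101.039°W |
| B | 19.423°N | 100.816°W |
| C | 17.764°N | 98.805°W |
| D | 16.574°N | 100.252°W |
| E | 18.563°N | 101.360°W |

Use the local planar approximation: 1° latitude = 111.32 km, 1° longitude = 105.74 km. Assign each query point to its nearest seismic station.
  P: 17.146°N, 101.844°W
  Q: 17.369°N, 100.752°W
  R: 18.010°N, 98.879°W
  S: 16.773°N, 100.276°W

P→E; Q→D; R→C; S→D

P at 17.146°N, 101.844°W:
  A: 374.161 km
  B: 275.800 km
  C: 328.626 km
  D: 179.978 km
  E: 165.835 km
  → nearest: E (165.835 km)
Q at 17.369°N, 100.752°W:
  A: 340.880 km
  B: 228.751 km
  C: 210.519 km
  D: 103.089 km
  E: 147.648 km
  → nearest: D (103.089 km)
R at 18.010°N, 98.879°W:
  A: 352.251 km
  B: 258.249 km
  C: 28.481 km
  D: 215.943 km
  E: 269.467 km
  → nearest: C (28.481 km)
S at 16.773°N, 100.276°W:
  A: 413.814 km
  B: 300.473 km
  C: 190.693 km
  D: 22.298 km
  E: 229.878 km
  → nearest: D (22.298 km)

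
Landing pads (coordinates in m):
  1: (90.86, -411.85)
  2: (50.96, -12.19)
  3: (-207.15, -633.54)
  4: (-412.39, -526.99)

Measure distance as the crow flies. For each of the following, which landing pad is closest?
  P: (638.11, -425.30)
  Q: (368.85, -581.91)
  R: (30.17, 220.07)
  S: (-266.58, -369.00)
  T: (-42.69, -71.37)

P at (638.11, -425.30):
  1: √((-547.25)² + (13.45)²) = √(299482.5625 + 180.9025) = 547.42 m
  2: √((-587.15)² + (413.11)²) = √(344745.1225 + 170659.8721) = 717.92 m
  3: √((-845.26)² + (-208.24)²) = √(714464.4676 + 43363.8976) = 870.53 m
  4: √((-1050.50)² + (-101.69)²) = √(1103550.2500 + 10340.8561) = 1055.41 m
  → nearest: 1 (547.42 m)
Q at (368.85, -581.91):
  1: √((-277.99)² + (170.06)²) = √(77278.4401 + 28920.4036) = 325.88 m
  2: √((-317.89)² + (569.72)²) = √(101054.0521 + 324580.8784) = 652.41 m
  3: √((-576.00)² + (-51.63)²) = √(331776.0000 + 2665.6569) = 578.31 m
  4: √((-781.24)² + (54.92)²) = √(610335.9376 + 3016.2064) = 783.17 m
  → nearest: 1 (325.88 m)
R at (30.17, 220.07):
  1: √((60.69)² + (-631.92)²) = √(3683.2761 + 399322.8864) = 634.83 m
  2: √((20.79)² + (-232.26)²) = √(432.2241 + 53944.7076) = 233.19 m
  3: √((-237.32)² + (-853.61)²) = √(56320.7824 + 728650.0321) = 885.99 m
  4: √((-442.56)² + (-747.06)²) = √(195859.3536 + 558098.6436) = 868.31 m
  → nearest: 2 (233.19 m)
S at (-266.58, -369.00):
  1: √((357.44)² + (-42.85)²) = √(127763.3536 + 1836.1225) = 360.00 m
  2: √((317.54)² + (356.81)²) = √(100831.6516 + 127313.3761) = 477.65 m
  3: √((59.43)² + (-264.54)²) = √(3531.9249 + 69981.4116) = 271.13 m
  4: √((-145.81)² + (-157.99)²) = √(21260.5561 + 24960.8401) = 214.99 m
  → nearest: 4 (214.99 m)
T at (-42.69, -71.37):
  1: √((133.55)² + (-340.48)²) = √(17835.6025 + 115926.6304) = 365.74 m
  2: √((93.65)² + (59.18)²) = √(8770.3225 + 3502.2724) = 110.78 m
  3: √((-164.46)² + (-562.17)²) = √(27047.0916 + 316035.1089) = 585.73 m
  4: √((-369.70)² + (-455.62)²) = √(136678.0900 + 207589.5844) = 586.74 m
  → nearest: 2 (110.78 m)

P→1; Q→1; R→2; S→4; T→2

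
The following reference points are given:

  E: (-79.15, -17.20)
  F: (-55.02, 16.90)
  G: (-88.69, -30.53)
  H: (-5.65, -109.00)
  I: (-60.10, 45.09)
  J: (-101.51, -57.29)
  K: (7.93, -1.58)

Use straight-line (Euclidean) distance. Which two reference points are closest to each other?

Pairwise distances:
E–F: 41.77
E–G: 16.39
E–H: 117.60
E–I: 65.14
E–J: 45.90
E–K: 88.47
F–G: 58.17
F–H: 135.23
F–I: 28.64
F–J: 87.55
F–K: 65.61
G–H: 114.25
G–I: 80.84
G–J: 29.67
G–K: 100.86
H–I: 163.43
H–J: 108.92
H–K: 108.27
I–J: 110.44
I–K: 82.50
J–K: 122.80
Closest pair: E–G at 16.39.

E and G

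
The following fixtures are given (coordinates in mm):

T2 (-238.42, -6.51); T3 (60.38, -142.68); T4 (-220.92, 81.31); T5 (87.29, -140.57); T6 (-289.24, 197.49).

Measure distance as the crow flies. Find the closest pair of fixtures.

Pairwise distances:
T2–T3: 328.37 mm
T2–T4: 89.55 mm
T2–T5: 352.22 mm
T2–T6: 210.23 mm
T3–T4: 359.58 mm
T3–T5: 26.99 mm
T3–T6: 487.80 mm
T4–T5: 379.77 mm
T4–T6: 134.78 mm
T5–T6: 506.02 mm
Closest pair: T3–T5 at 26.99 mm.

T3 and T5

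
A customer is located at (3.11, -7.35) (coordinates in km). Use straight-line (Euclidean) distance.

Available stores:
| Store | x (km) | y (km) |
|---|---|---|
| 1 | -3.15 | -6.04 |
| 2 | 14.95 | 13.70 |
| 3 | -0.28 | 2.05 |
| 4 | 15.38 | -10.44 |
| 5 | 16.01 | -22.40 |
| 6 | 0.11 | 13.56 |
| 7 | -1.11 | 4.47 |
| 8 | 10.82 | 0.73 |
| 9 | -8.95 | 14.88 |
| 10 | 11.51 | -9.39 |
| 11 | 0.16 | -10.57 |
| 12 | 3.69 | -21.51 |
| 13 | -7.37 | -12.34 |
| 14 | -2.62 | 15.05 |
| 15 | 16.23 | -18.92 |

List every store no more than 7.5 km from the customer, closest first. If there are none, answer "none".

Distances from (3.11, -7.35):
1: 6.40 km
2: 24.15 km
3: 9.99 km
4: 12.65 km
5: 19.82 km
6: 21.12 km
7: 12.55 km
8: 11.17 km
9: 25.29 km
10: 8.64 km
11: 4.37 km
12: 14.17 km
13: 11.61 km
14: 23.12 km
15: 17.49 km
Threshold 7.5 km: 11 (4.37 km), 1 (6.40 km) are within range.

11, 1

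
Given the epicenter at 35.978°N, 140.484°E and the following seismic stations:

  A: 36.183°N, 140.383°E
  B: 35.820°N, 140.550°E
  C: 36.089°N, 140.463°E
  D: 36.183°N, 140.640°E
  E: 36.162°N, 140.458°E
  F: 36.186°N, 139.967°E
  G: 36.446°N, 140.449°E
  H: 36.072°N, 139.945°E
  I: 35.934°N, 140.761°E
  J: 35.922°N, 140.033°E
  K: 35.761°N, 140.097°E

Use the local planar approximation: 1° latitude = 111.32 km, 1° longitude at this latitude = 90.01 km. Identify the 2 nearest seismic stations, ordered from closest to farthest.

C, B

Distances from 35.978°N, 140.484°E:
A: 24.565 km
B: 18.565 km
C: 12.500 km
D: 26.794 km
E: 20.616 km
F: 51.977 km
G: 52.193 km
H: 49.631 km
I: 25.409 km
J: 41.070 km
K: 42.390 km
Sorted: C (12.500 km) < B (18.565 km) < E (20.616 km) < A (24.565 km) < …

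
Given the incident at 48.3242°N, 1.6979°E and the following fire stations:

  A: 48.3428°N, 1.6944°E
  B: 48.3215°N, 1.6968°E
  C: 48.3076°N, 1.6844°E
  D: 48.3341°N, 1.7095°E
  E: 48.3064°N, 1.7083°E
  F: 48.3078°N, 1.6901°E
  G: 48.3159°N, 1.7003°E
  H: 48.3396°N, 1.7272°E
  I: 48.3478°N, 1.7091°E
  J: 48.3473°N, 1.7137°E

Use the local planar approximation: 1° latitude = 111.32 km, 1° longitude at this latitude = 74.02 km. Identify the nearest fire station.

B

Distances from 48.3242°N, 1.6979°E:
A: √((0.0186·111.32)² + (-0.0035·74.02)²) = √(4.287186 + 0.067117) = 2.0867 km
B: √((-0.0027·111.32)² + (-0.0011·74.02)²) = √(0.090339 + 0.006630) = 0.3114 km
C: √((-0.0166·111.32)² + (-0.0135·74.02)²) = √(3.414779 + 0.998541) = 2.1008 km
D: √((0.0099·111.32)² + (0.0116·74.02)²) = √(1.214554 + 0.737249) = 1.3971 km
E: √((-0.0178·111.32)² + (0.0104·74.02)²) = √(3.926326 + 0.592604) = 2.1258 km
F: √((-0.0164·111.32)² + (-0.0078·74.02)²) = √(3.332991 + 0.333340) = 1.9148 km
G: √((-0.0083·111.32)² + (0.0024·74.02)²) = √(0.853695 + 0.031559) = 0.9409 km
H: √((0.0154·111.32)² + (0.0293·74.02)²) = √(2.938920 + 4.703633) = 2.7645 km
I: √((0.0236·111.32)² + (0.0112·74.02)²) = √(6.901928 + 0.687281) = 2.7549 km
J: √((0.0231·111.32)² + (0.0158·74.02)²) = √(6.612571 + 1.367768) = 2.8249 km
Minimum: B at 0.3114 km.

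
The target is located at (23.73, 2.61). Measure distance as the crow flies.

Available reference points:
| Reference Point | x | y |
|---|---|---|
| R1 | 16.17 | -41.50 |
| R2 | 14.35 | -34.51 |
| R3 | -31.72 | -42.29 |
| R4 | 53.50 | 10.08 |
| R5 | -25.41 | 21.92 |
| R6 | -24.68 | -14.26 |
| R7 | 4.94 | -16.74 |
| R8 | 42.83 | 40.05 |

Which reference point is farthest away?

R3

Distances from (23.73, 2.61):
R1: √((-7.56)² + (-44.11)²) = √(57.1536 + 1945.6921) = 44.75
R2: √((-9.38)² + (-37.12)²) = √(87.9844 + 1377.8944) = 38.29
R3: √((-55.45)² + (-44.90)²) = √(3074.7025 + 2016.0100) = 71.35
R4: √((29.77)² + (7.47)²) = √(886.2529 + 55.8009) = 30.69
R5: √((-49.14)² + (19.31)²) = √(2414.7396 + 372.8761) = 52.80
R6: √((-48.41)² + (-16.87)²) = √(2343.5281 + 284.5969) = 51.27
R7: √((-18.79)² + (-19.35)²) = √(353.0641 + 374.4225) = 26.97
R8: √((19.10)² + (37.44)²) = √(364.8100 + 1401.7536) = 42.03
Maximum: R3 at 71.35.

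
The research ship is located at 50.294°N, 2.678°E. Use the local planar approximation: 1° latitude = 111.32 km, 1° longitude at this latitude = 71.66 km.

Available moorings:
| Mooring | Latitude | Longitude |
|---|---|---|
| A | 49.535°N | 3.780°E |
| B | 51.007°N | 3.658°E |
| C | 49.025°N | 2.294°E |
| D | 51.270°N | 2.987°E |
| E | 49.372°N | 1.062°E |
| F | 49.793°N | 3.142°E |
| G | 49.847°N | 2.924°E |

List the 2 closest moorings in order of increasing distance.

Distances from 50.294°N, 2.678°E:
A: 115.650 km
B: 105.979 km
C: 143.920 km
D: 110.882 km
E: 154.740 km
F: 64.931 km
G: 52.790 km
Sorted: G (52.790 km) < F (64.931 km) < B (105.979 km) < D (110.882 km) < …

G, F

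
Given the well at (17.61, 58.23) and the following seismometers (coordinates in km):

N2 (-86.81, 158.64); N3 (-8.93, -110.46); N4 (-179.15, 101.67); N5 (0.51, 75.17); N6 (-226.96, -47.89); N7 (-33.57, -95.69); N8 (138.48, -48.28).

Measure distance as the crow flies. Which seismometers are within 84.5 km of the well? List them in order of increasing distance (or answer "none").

N5

Distances from (17.61, 58.23):
N2: 144.86 km
N3: 170.77 km
N4: 201.50 km
N5: 24.07 km
N6: 266.60 km
N7: 162.21 km
N8: 161.10 km
Threshold 84.5 km: N5 (24.07 km) is within range.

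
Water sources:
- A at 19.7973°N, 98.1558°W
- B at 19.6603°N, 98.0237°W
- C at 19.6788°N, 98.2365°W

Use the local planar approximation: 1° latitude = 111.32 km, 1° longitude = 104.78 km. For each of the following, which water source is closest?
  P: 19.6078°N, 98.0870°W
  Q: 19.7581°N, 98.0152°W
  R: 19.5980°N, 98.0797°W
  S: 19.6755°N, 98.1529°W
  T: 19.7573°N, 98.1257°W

P→B; Q→B; R→B; S→C; T→A

P at 19.6078°N, 98.0870°W:
  A: 22.2929 km
  B: 8.8401 km
  C: 17.5456 km
  → nearest: B (8.8401 km)
Q at 19.7581°N, 98.0152°W:
  A: 15.3648 km
  B: 10.9235 km
  C: 24.8113 km
  → nearest: B (10.9235 km)
R at 19.5980°N, 98.0797°W:
  A: 23.5755 km
  B: 9.0844 km
  C: 18.7305 km
  → nearest: B (9.0844 km)
S at 19.6755°N, 98.1529°W:
  A: 13.5622 km
  B: 13.6429 km
  C: 8.7673 km
  → nearest: C (8.7673 km)
T at 19.7573°N, 98.1257°W:
  A: 5.4566 km
  B: 15.1928 km
  C: 14.5309 km
  → nearest: A (5.4566 km)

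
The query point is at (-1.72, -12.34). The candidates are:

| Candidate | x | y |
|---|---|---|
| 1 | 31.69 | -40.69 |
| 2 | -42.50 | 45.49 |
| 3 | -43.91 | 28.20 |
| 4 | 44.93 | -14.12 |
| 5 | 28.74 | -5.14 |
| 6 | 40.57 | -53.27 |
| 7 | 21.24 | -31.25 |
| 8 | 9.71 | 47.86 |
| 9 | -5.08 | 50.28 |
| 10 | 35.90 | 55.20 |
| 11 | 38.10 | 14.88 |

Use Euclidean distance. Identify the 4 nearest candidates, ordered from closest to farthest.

7, 5, 1, 4

Distances from (-1.72, -12.34):
1: √((33.41)² + (-28.35)²) = √(1116.2281 + 803.7225) = 43.82
2: √((-40.78)² + (57.83)²) = √(1663.0084 + 3344.3089) = 70.76
3: √((-42.19)² + (40.54)²) = √(1779.9961 + 1643.4916) = 58.51
4: √((46.65)² + (-1.78)²) = √(2176.2225 + 3.1684) = 46.68
5: √((30.46)² + (7.20)²) = √(927.8116 + 51.8400) = 31.30
6: √((42.29)² + (-40.93)²) = √(1788.4441 + 1675.2649) = 58.85
7: √((22.96)² + (-18.91)²) = √(527.1616 + 357.5881) = 29.74
8: √((11.43)² + (60.20)²) = √(130.6449 + 3624.0400) = 61.28
9: √((-3.36)² + (62.62)²) = √(11.2896 + 3921.2644) = 62.71
10: √((37.62)² + (67.54)²) = √(1415.2644 + 4561.6516) = 77.31
11: √((39.82)² + (27.22)²) = √(1585.6324 + 740.9284) = 48.23
Sorted: 7 (29.74) < 5 (31.30) < 1 (43.82) < 4 (46.68) < 11 (48.23) < 3 (58.51) < …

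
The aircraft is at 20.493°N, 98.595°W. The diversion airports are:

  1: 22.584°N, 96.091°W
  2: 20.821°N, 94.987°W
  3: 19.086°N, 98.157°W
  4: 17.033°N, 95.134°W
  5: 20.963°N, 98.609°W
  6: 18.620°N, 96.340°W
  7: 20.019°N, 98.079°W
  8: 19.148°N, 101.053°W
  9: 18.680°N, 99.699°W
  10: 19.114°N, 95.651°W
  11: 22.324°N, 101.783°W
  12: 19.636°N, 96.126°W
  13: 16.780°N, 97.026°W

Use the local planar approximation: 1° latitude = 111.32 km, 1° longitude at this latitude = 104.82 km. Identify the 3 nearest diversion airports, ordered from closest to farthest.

5, 7, 3

Distances from 20.493°N, 98.595°W:
1: 350.816 km
2: 379.949 km
3: 163.217 km
4: 529.117 km
5: 52.341 km
6: 315.188 km
7: 75.562 km
8: 297.993 km
9: 232.646 km
10: 344.664 km
11: 391.424 km
12: 275.824 km
13: 444.849 km
Sorted: 5 (52.341 km) < 7 (75.562 km) < 3 (163.217 km) < 9 (232.646 km) < 12 (275.824 km) < …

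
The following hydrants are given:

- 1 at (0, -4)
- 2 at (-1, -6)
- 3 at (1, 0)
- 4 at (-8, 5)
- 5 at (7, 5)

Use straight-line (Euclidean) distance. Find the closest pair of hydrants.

1 and 2

Pairwise distances:
1–2: 2.2
1–3: 4.1
1–4: 12.0
1–5: 11.4
2–3: 6.3
2–4: 13.0
2–5: 13.6
3–4: 10.3
3–5: 7.8
4–5: 15.0
Closest pair: 1–2 at 2.2.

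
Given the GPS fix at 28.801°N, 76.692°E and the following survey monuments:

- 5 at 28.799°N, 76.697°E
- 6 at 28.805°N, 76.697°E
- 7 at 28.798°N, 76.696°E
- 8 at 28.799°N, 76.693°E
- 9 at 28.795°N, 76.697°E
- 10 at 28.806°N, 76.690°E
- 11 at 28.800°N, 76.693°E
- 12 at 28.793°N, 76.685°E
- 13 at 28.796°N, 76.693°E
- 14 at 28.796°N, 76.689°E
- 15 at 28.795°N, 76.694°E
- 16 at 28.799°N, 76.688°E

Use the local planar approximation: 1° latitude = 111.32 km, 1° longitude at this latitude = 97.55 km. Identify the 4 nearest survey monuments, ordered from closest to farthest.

Distances from 28.801°N, 76.692°E:
5: √((-0.002·111.32)² + (0.005·97.55)²) = √(0.04957 + 0.23790) = 0.536 km
6: √((0.004·111.32)² + (0.005·97.55)²) = √(0.19827 + 0.23790) = 0.660 km
7: √((-0.003·111.32)² + (0.004·97.55)²) = √(0.11153 + 0.15226) = 0.514 km
8: √((-0.002·111.32)² + (0.001·97.55)²) = √(0.04957 + 0.00952) = 0.243 km
9: √((-0.006·111.32)² + (0.005·97.55)²) = √(0.44612 + 0.23790) = 0.827 km
10: √((0.005·111.32)² + (-0.002·97.55)²) = √(0.30980 + 0.03806) = 0.590 km
11: √((-0.001·111.32)² + (0.001·97.55)²) = √(0.01239 + 0.00952) = 0.148 km
12: √((-0.008·111.32)² + (-0.007·97.55)²) = √(0.79310 + 0.46628) = 1.122 km
13: √((-0.005·111.32)² + (0.001·97.55)²) = √(0.30980 + 0.00952) = 0.565 km
14: √((-0.005·111.32)² + (-0.003·97.55)²) = √(0.30980 + 0.08564) = 0.629 km
15: √((-0.006·111.32)² + (0.002·97.55)²) = √(0.44612 + 0.03806) = 0.696 km
16: √((-0.002·111.32)² + (-0.004·97.55)²) = √(0.04957 + 0.15226) = 0.449 km
Sorted: 11 (0.148 km) < 8 (0.243 km) < 16 (0.449 km) < 7 (0.514 km) < 5 (0.536 km) < 13 (0.565 km) < …

11, 8, 16, 7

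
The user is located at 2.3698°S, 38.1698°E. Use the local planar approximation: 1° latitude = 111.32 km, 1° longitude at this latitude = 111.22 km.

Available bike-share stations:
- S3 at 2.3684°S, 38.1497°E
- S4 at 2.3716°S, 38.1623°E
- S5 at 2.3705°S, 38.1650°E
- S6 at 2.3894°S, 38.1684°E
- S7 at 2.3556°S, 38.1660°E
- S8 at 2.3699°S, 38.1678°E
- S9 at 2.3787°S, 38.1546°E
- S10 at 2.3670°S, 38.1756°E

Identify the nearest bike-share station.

Distances from 2.3698°S, 38.1698°E:
S3: 2.2409 km
S4: 0.8579 km
S5: 0.5395 km
S6: 2.1874 km
S7: 1.6363 km
S8: 0.2227 km
S9: 1.9595 km
S10: 0.7164 km
Minimum: S8 at 0.2227 km.

S8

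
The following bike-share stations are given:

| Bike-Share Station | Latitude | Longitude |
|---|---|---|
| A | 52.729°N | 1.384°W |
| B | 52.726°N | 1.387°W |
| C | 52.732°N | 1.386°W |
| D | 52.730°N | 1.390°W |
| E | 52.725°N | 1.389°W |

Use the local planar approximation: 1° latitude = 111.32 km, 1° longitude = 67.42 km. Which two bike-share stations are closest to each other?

Pairwise distances:
A–B: 0.390 km
A–C: 0.360 km
A–D: 0.420 km
A–E: 0.558 km
B–C: 0.671 km
B–D: 0.489 km
B–E: 0.175 km
C–D: 0.350 km
C–E: 0.805 km
D–E: 0.561 km
Closest pair: B–E at 0.175 km.

B and E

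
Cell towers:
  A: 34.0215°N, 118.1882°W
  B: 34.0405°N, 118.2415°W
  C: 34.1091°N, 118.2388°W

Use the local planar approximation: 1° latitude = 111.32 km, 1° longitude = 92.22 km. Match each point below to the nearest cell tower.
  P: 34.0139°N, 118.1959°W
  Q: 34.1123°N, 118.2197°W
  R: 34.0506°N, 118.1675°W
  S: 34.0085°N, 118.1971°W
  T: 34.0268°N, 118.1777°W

P at 34.0139°N, 118.1959°W:
  A: √((0.0076·111.32)² + (0.0077·92.22)²) = √(0.715770 + 0.504233) = 1.1045 km
  B: √((0.0266·111.32)² + (-0.0456·92.22)²) = √(8.768184 + 17.683976) = 5.1432 km
  C: √((0.0952·111.32)² + (-0.0429·92.22)²) = √(112.310482 + 15.651819) = 11.3120 km
  → nearest: A (1.1045 km)
Q at 34.1123°N, 118.2197°W:
  A: √((-0.0908·111.32)² + (0.0315·92.22)²) = √(102.168753 + 8.438618) = 10.5170 km
  B: √((-0.0718·111.32)² + (-0.0218·92.22)²) = √(63.884468 + 4.041692) = 8.2417 km
  C: √((-0.0032·111.32)² + (-0.0191·92.22)²) = √(0.126896 + 3.102537) = 1.7971 km
  → nearest: C (1.7971 km)
R at 34.0506°N, 118.1675°W:
  A: √((-0.0291·111.32)² + (-0.0207·92.22)²) = √(10.493790 + 3.644105) = 3.7600 km
  B: √((-0.0101·111.32)² + (-0.0740·92.22)²) = √(1.264122 + 46.570798) = 6.9163 km
  C: √((0.0585·111.32)² + (-0.0713·92.22)²) = √(42.409009 + 43.234386) = 9.2544 km
  → nearest: A (3.7600 km)
S at 34.0085°N, 118.1971°W:
  A: √((0.0130·111.32)² + (0.0089·92.22)²) = √(2.094272 + 0.673644) = 1.6637 km
  B: √((0.0320·111.32)² + (-0.0444·92.22)²) = √(12.689554 + 16.765487) = 5.4272 km
  C: √((0.1006·111.32)² + (-0.0417·92.22)²) = √(125.412942 + 14.788439) = 11.8407 km
  → nearest: A (1.6637 km)
T at 34.0268°N, 118.1777°W:
  A: √((-0.0053·111.32)² + (-0.0105·92.22)²) = √(0.348095 + 0.937624) = 1.1339 km
  B: √((0.0137·111.32)² + (-0.0638·92.22)²) = √(2.325881 + 34.617173) = 6.0781 km
  C: √((0.0823·111.32)² + (-0.0611·92.22)²) = √(83.935574 + 31.749190) = 10.7557 km
  → nearest: A (1.1339 km)

P→A; Q→C; R→A; S→A; T→A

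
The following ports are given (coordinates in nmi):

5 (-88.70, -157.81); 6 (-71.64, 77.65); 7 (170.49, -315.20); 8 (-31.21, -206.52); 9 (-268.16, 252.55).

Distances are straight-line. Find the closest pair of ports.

Pairwise distances:
5–6: 236.08 nmi
5–7: 303.23 nmi
5–8: 75.35 nmi
5–9: 447.89 nmi
6–7: 461.47 nmi
6–8: 287.03 nmi
6–9: 263.08 nmi
7–8: 229.12 nmi
7–9: 717.46 nmi
8–9: 516.61 nmi
Closest pair: 5–8 at 75.35 nmi.

5 and 8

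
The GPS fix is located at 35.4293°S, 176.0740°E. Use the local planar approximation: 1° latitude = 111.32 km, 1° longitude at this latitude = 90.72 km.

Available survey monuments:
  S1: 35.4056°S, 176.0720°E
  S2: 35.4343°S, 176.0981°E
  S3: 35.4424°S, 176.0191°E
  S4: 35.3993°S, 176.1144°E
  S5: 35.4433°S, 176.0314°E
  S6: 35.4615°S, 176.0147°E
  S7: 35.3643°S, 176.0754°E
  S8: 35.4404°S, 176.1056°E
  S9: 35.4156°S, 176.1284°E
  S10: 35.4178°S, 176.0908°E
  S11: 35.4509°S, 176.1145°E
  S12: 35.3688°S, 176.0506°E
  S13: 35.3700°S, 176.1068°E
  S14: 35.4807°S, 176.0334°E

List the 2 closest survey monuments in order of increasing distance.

S10, S2

Distances from 35.4293°S, 176.0740°E:
S1: 2.6445 km
S2: 2.2561 km
S3: 5.1896 km
S4: 4.9584 km
S5: 4.1671 km
S6: 6.4645 km
S7: 7.2369 km
S8: 3.1217 km
S9: 5.1654 km
S10: 1.9904 km
S11: 4.3910 km
S12: 7.0615 km
S13: 7.2409 km
S14: 6.8048 km
Sorted: S10 (1.9904 km) < S2 (2.2561 km) < S1 (2.6445 km) < S8 (3.1217 km) < …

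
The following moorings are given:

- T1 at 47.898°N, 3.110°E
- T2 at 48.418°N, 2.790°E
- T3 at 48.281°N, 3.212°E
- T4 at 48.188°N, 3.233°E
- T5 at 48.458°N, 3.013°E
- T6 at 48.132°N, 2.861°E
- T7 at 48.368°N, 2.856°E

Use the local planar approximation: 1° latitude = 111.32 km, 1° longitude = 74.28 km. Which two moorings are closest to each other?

Pairwise distances:
T1–T2: √((0.520·111.32)² + (-0.320·74.28)²) = √(3350.83530 + 564.99388) = 62.577 km
T1–T3: √((0.383·111.32)² + (0.102·74.28)²) = √(1817.79098 + 57.40426) = 43.304 km
T1–T4: √((0.290·111.32)² + (0.123·74.28)²) = √(1042.17918 + 83.47454) = 33.551 km
T1–T5: √((0.560·111.32)² + (-0.097·74.28)²) = √(3886.17586 + 51.91433) = 62.754 km
T1–T6: √((0.234·111.32)² + (-0.249·74.28)²) = √(678.54415 + 342.09166) = 31.947 km
T1–T7: √((0.470·111.32)² + (-0.254·74.28)²) = √(2737.42426 + 355.96822) = 55.618 km
T2–T3: √((-0.137·111.32)² + (0.422·74.28)²) = √(232.58812 + 982.58175) = 34.859 km
T2–T4: √((-0.230·111.32)² + (0.443·74.28)²) = √(655.54433 + 1082.80747) = 41.694 km
T2–T5: √((0.040·111.32)² + (0.223·74.28)²) = √(19.82743 + 274.38067) = 17.152 km
T2–T6: √((-0.286·111.32)² + (0.071·74.28)²) = √(1013.62768 + 27.81381) = 32.271 km
T2–T7: √((-0.050·111.32)² + (0.066·74.28)²) = √(30.98036 + 24.03431) = 7.417 km
T3–T4: √((-0.093·111.32)² + (0.021·74.28)²) = √(107.17964 + 2.43323) = 10.470 km
T3–T5: √((0.177·111.32)² + (-0.199·74.28)²) = √(388.23343 + 218.49925) = 24.632 km
T3–T6: √((-0.149·111.32)² + (-0.351·74.28)²) = √(275.11795 + 679.76378) = 30.901 km
T3–T7: √((0.087·111.32)² + (-0.356·74.28)²) = √(93.79613 + 699.26821) = 28.161 km
T4–T5: √((0.270·111.32)² + (-0.220·74.28)²) = √(903.38718 + 267.04789) = 34.212 km
T4–T6: √((-0.056·111.32)² + (-0.372·74.28)²) = √(38.86176 + 763.53627) = 28.327 km
T4–T7: √((0.180·111.32)² + (-0.377·74.28)²) = √(401.50541 + 784.19937) = 34.434 km
T5–T6: √((-0.326·111.32)² + (-0.152·74.28)²) = √(1316.98733 + 127.47675) = 38.006 km
T5–T7: √((-0.090·111.32)² + (-0.157·74.28)²) = √(100.37635 + 136.00131) = 15.375 km
T6–T7: √((0.236·111.32)² + (-0.005·74.28)²) = √(690.19276 + 0.13794) = 26.274 km
Closest pair: T2–T7 at 7.417 km.

T2 and T7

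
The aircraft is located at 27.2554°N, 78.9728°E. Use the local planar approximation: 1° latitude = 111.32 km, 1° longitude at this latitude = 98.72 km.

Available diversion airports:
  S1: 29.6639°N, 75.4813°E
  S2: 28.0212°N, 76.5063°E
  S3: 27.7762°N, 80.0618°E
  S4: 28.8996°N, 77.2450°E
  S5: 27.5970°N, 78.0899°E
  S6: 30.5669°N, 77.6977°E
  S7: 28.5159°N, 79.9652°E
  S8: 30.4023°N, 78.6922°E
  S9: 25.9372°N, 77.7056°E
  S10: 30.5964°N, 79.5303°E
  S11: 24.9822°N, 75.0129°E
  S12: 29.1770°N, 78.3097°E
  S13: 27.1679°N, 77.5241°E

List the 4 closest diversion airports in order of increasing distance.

S5, S3, S13, S7

Distances from 27.2554°N, 78.9728°E:
S1: √((2.4085·111.32)² + (-3.4915·98.72)²) = √(71885.234966 + 118804.909038) = 436.6808 km
S2: √((0.7658·111.32)² + (-2.4665·98.72)²) = √(7267.367449 + 59288.782611) = 257.9848 km
S3: √((0.5208·111.32)² + (1.0890·98.72)²) = √(3361.153498 + 11557.557237) = 122.1422 km
S4: √((1.6442·111.32)² + (-1.7278·98.72)²) = √(33500.838950 + 29093.584537) = 250.1888 km
S5: √((0.3416·111.32)² + (-0.8829·98.72)²) = √(1446.046036 + 7596.846076) = 95.0941 km
S6: √((3.3115·111.32)² + (-1.2751·98.72)²) = √(135892.633205 + 15845.238659) = 389.5355 km
S7: √((1.2605·111.32)² + (0.9924·98.72)²) = √(19689.382472 + 9598.067604) = 171.1358 km
S8: √((3.1469·111.32)² + (-0.2806·98.72)²) = √(122719.133511 + 767.336093) = 351.4064 km
S9: √((-1.3182·111.32)² + (-1.2672·98.72)²) = √(21533.221608 + 15649.505601) = 192.8282 km
S10: √((3.3410·111.32)² + (0.5575·98.72)²) = √(138324.575661 + 3029.005325) = 375.9702 km
S11: √((-2.2732·111.32)² + (-3.9599·98.72)²) = √(64035.630513 + 152819.484685) = 465.6771 km
S12: √((1.9216·111.32)² + (-0.6631·98.72)²) = √(45758.562790 + 4285.172895) = 223.7046 km
S13: √((-0.0875·111.32)² + (-1.4487·98.72)²) = √(94.877340 + 20453.480149) = 143.3470 km
Sorted: S5 (95.0941 km) < S3 (122.1422 km) < S13 (143.3470 km) < S7 (171.1358 km) < S9 (192.8282 km) < S12 (223.7046 km) < …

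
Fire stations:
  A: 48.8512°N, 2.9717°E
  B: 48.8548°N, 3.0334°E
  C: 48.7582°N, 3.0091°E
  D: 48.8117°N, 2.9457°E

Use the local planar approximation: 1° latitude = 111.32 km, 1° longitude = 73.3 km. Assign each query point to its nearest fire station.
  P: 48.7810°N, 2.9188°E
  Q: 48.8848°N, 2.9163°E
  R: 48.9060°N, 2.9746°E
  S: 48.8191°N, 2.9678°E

P→D; Q→A; R→A; S→D

P at 48.7810°N, 2.9188°E:
  A: 8.7238 km
  B: 11.7497 km
  C: 7.0889 km
  D: 3.9455 km
  → nearest: D (3.9455 km)
Q at 48.8848°N, 2.9163°E:
  A: 5.5209 km
  B: 9.2102 km
  C: 15.6488 km
  D: 8.4180 km
  → nearest: A (5.5209 km)
R at 48.9060°N, 2.9746°E:
  A: 6.1040 km
  B: 7.1457 km
  C: 16.6463 km
  D: 10.7091 km
  → nearest: A (6.1040 km)
S at 48.8191°N, 2.9678°E:
  A: 3.5848 km
  B: 6.2382 km
  C: 7.4246 km
  D: 1.8174 km
  → nearest: D (1.8174 km)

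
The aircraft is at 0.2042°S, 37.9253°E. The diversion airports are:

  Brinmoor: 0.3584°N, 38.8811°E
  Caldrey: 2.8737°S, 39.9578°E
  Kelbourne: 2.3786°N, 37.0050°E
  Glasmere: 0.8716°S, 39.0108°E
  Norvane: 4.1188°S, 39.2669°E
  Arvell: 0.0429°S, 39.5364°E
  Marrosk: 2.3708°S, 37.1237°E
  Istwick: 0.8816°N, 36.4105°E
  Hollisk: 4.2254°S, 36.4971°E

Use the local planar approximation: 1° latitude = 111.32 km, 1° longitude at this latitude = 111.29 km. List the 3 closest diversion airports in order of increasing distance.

Distances from 0.2042°S, 37.9253°E:
Brinmoor: √((0.5626·111.32)² + (0.9558·111.29)²) = √(3922.345546 + 11314.785812) = 123.4388 km
Caldrey: √((-2.6695·111.32)² + (2.0325·111.29)²) = √(88309.260033 + 51165.048879) = 373.4626 km
Kelbourne: √((2.5828·111.32)² + (-0.9203·111.29)²) = √(82666.195499 + 10489.894705) = 305.2148 km
Glasmere: √((-0.6674·111.32)² + (1.0855·111.29)²) = √(5519.742270 + 14593.919300) = 141.8226 km
Norvane: √((-3.9146·111.32)² + (1.3416·111.29)²) = √(189898.344590 + 22292.479915) = 460.6418 km
Arvell: √((0.1613·111.32)² + (1.6111·111.29)²) = √(322.414919 + 32148.245794) = 180.1962 km
Marrosk: √((-2.1666·111.32)² + (-0.8016·111.29)²) = √(58170.644147 + 7958.435519) = 257.1557 km
Istwick: √((1.0858·111.32)² + (-1.5148·111.29)²) = √(14609.860527 + 28419.921743) = 207.4362 km
Hollisk: √((-4.0212·111.32)² + (-1.4282·111.29)²) = √(200381.555276 + 25263.315298) = 475.0209 km
Sorted: Brinmoor (123.4388 km) < Glasmere (141.8226 km) < Arvell (180.1962 km) < Istwick (207.4362 km) < Marrosk (257.1557 km) < …

Brinmoor, Glasmere, Arvell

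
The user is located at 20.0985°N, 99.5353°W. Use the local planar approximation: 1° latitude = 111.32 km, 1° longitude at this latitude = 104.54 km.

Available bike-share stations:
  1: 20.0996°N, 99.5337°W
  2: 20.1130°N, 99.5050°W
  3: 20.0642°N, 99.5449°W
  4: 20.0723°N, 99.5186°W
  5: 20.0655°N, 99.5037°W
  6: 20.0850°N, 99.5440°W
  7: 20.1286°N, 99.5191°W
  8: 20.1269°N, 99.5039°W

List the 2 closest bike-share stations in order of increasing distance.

Distances from 20.0985°N, 99.5353°W:
1: √((0.0011·111.32)² + (0.0016·104.54)²) = √(0.014994 + 0.027977) = 0.2073 km
2: √((0.0145·111.32)² + (0.0303·104.54)²) = √(2.605448 + 10.033449) = 3.5551 km
3: √((-0.0343·111.32)² + (-0.0096·104.54)²) = √(14.579232 + 1.007181) = 3.9480 km
4: √((-0.0262·111.32)² + (0.0167·104.54)²) = √(8.506462 + 3.047880) = 3.3992 km
5: √((-0.0330·111.32)² + (0.0316·104.54)²) = √(13.495043 + 10.912874) = 4.9404 km
6: √((-0.0135·111.32)² + (-0.0087·104.54)²) = √(2.258468 + 0.827187) = 1.7566 km
7: √((0.0301·111.32)² + (0.0162·104.54)²) = √(11.227405 + 2.868105) = 3.7544 km
8: √((0.0284·111.32)² + (0.0314·104.54)²) = √(9.995006 + 10.775174) = 4.5574 km
Sorted: 1 (0.2073 km) < 6 (1.7566 km) < 4 (3.3992 km) < 2 (3.5551 km) < …

1, 6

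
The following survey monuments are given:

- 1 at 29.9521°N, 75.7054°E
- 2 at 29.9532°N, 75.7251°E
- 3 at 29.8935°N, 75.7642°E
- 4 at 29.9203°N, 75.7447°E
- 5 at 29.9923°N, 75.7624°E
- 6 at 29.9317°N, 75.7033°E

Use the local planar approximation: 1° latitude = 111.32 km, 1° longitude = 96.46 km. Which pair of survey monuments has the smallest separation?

Pairwise distances:
1–2: √((0.0011·111.32)² + (0.0197·96.46)²) = √(0.014994 + 3.610996) = 1.9042 km
1–3: √((-0.0586·111.32)² + (0.0588·96.46)²) = √(42.554121 + 32.169860) = 8.6443 km
1–4: √((-0.0318·111.32)² + (0.0393·96.46)²) = √(12.531430 + 14.370756) = 5.1867 km
1–5: √((0.0402·111.32)² + (0.0570·96.46)²) = √(20.026198 + 30.230423) = 7.0892 km
1–6: √((-0.0204·111.32)² + (-0.0021·96.46)²) = √(5.157114 + 0.041033) = 2.2799 km
2–3: √((-0.0597·111.32)² + (0.0391·96.46)²) = √(44.166711 + 14.224861) = 7.6414 km
2–4: √((-0.0329·111.32)² + (0.0196·96.46)²) = √(13.413379 + 3.574429) = 4.1216 km
2–5: √((0.0391·111.32)² + (0.0373·96.46)²) = √(18.945231 + 12.945302) = 5.6472 km
2–6: √((-0.0215·111.32)² + (-0.0218·96.46)²) = √(5.728268 + 4.421886) = 3.1859 km
3–4: √((0.0268·111.32)² + (-0.0195·96.46)²) = √(8.900532 + 3.538048) = 3.5268 km
3–5: √((0.0988·111.32)² + (-0.0018·96.46)²) = √(120.965155 + 0.030147) = 10.9998 km
3–6: √((0.0382·111.32)² + (-0.0609·96.46)²) = √(18.083110 + 34.508740) = 7.2520 km
4–5: √((0.0720·111.32)² + (0.0177·96.46)²) = √(64.240866 + 2.915017) = 8.1949 km
4–6: √((0.0114·111.32)² + (-0.0414·96.46)²) = √(1.610483 + 15.947595) = 4.1902 km
5–6: √((-0.0606·111.32)² + (-0.0591·96.46)²) = √(45.508408 + 32.498961) = 8.8322 km
Closest pair: 1–2 at 1.9042 km.

1 and 2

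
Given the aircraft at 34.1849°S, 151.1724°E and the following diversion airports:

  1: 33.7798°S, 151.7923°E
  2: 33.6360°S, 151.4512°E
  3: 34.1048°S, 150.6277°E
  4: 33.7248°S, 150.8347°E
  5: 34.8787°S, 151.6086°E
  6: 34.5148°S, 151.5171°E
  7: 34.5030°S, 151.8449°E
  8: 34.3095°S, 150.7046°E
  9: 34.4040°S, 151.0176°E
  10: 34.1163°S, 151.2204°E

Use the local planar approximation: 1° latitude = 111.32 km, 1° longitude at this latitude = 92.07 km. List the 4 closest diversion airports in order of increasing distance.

10, 9, 8, 6

Distances from 34.1849°S, 151.1724°E:
1: 72.7399 km
2: 66.2763 km
3: 50.9371 km
4: 59.9169 km
5: 87.0515 km
6: 48.5376 km
7: 71.3278 km
8: 45.2487 km
9: 28.2491 km
10: 8.8231 km
Sorted: 10 (8.8231 km) < 9 (28.2491 km) < 8 (45.2487 km) < 6 (48.5376 km) < 3 (50.9371 km) < 4 (59.9169 km) < …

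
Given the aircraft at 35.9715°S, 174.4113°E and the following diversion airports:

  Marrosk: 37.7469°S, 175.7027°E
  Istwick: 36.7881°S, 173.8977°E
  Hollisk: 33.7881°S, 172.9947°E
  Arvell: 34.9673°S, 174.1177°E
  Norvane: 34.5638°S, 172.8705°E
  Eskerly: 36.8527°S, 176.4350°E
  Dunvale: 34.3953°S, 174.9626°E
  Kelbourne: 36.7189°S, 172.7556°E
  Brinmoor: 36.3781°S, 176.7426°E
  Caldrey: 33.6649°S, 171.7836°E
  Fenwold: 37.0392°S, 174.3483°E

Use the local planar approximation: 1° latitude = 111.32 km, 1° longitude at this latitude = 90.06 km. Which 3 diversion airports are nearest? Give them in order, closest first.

Distances from 35.9715°S, 174.4113°E:
Marrosk: √((-1.7754·111.32)² + (1.2914·90.06)²) = √(39060.592474 + 13526.500391) = 229.3188 km
Istwick: √((-0.8166·111.32)² + (-0.5136·90.06)²) = √(8263.521217 + 2139.508003) = 101.9952 km
Hollisk: √((2.1834·111.32)² + (-1.4166·90.06)²) = √(59076.261914 + 16276.400220) = 274.5044 km
Arvell: √((1.0042·111.32)² + (-0.2936·90.06)²) = √(12496.454994 + 699.159057) = 114.8722 km
Norvane: √((1.4077·111.32)² + (-1.5408·90.06)²) = √(24556.508424 + 19255.572029) = 209.3134 km
Eskerly: √((-0.8812·111.32)² + (2.0237·90.06)²) = √(9622.665124 + 33216.674339) = 206.9767 km
Dunvale: √((1.5762·111.32)² + (0.5513·90.06)²) = √(30787.118384 + 2465.130245) = 182.3520 km
Kelbourne: √((-0.7474·111.32)² + (-1.6557·90.06)²) = √(6922.334516 + 22234.490537) = 170.7537 km
Brinmoor: √((-0.4066·111.32)² + (2.3313·90.06)²) = √(2048.713098 + 44081.890620) = 214.7804 km
Caldrey: √((2.3066·111.32)² + (-2.6277·90.06)²) = √(65931.198541 + 56003.535825) = 349.1915 km
Fenwold: √((-1.0677·111.32)² + (-0.0630·90.06)²) = √(14126.835263 + 32.191779) = 118.9917 km
Sorted: Istwick (101.9952 km) < Arvell (114.8722 km) < Fenwold (118.9917 km) < Kelbourne (170.7537 km) < Dunvale (182.3520 km) < …

Istwick, Arvell, Fenwold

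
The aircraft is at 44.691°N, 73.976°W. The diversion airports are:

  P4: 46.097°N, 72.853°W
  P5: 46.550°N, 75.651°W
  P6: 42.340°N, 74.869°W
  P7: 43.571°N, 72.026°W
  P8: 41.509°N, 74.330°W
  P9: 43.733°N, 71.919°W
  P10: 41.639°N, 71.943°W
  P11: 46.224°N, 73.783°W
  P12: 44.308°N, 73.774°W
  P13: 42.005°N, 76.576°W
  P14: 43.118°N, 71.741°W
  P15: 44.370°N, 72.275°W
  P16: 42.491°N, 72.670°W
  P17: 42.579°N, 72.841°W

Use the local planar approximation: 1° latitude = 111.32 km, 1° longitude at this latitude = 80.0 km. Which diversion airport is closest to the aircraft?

P12

Distances from 44.691°N, 73.976°W:
P4: √((1.406·111.32)² + (1.123·80.0)²) = √(24497.23321 + 8071.22560) = 180.467 km
P5: √((1.859·111.32)² + (-1.675·80.0)²) = √(42825.76947 + 17956.00000) = 246.540 km
P6: √((-2.351·111.32)² + (-0.893·80.0)²) = √(68493.86187 + 5103.67360) = 271.289 km
P7: √((-1.120·111.32)² + (1.950·80.0)²) = √(15544.70343 + 24336.00000) = 199.702 km
P8: √((-3.182·111.32)² + (-0.354·80.0)²) = √(125471.97843 + 802.02240) = 355.351 km
P9: √((-0.958·111.32)² + (2.057·80.0)²) = √(11373.06218 + 27079.99360) = 196.095 km
P10: √((-3.052·111.32)² + (2.033·80.0)²) = √(115429.13838 + 26451.76960) = 376.671 km
P11: √((1.533·111.32)² + (0.193·80.0)²) = √(29122.63754 + 238.39360) = 171.351 km
P12: √((-0.383·111.32)² + (0.202·80.0)²) = √(1817.79098 + 261.14560) = 45.595 km
P13: √((-2.686·111.32)² + (-2.600·80.0)²) = √(89404.30099 + 43264.00000) = 364.237 km
P14: √((-1.573·111.32)² + (2.235·80.0)²) = √(30662.23731 + 31969.44000) = 250.263 km
P15: √((-0.321·111.32)² + (1.701·80.0)²) = √(1276.89875 + 18517.76640) = 140.694 km
P16: √((-2.200·111.32)² + (1.306·80.0)²) = √(59977.96922 + 10916.07040) = 266.259 km
P17: √((-2.112·111.32)² + (1.135·80.0)²) = √(55275.69643 + 8244.64000) = 252.032 km
Minimum: P12 at 45.595 km.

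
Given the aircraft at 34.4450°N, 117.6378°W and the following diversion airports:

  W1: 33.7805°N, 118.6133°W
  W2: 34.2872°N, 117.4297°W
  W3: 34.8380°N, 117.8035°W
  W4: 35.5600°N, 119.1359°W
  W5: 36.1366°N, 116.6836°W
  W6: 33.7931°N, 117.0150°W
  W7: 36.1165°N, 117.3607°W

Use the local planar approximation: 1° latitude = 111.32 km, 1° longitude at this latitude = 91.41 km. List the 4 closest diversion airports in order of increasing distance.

Distances from 34.4450°N, 117.6378°W:
W1: √((-0.6645·111.32)² + (-0.9755·91.41)²) = √(5471.877496 + 7951.370045) = 115.8587 km
W2: √((-0.1578·111.32)² + (0.2081·91.41)²) = √(308.574755 + 361.852501) = 25.8926 km
W3: √((0.3930·111.32)² + (-0.1657·91.41)²) = √(1913.954002 + 229.420612) = 46.2966 km
W4: √((1.1150·111.32)² + (-1.4981·91.41)²) = √(15406.221235 + 18752.925397) = 184.8219 km
W5: √((1.6916·111.32)² + (0.9542·91.41)²) = √(35460.246339 + 7607.925345) = 207.5287 km
W6: √((-0.6519·111.32)² + (0.6228·91.41)²) = √(5266.333491 + 3241.041751) = 92.2354 km
W7: √((1.6715·111.32)² + (0.2771·91.41)²) = √(34622.558455 + 641.594259) = 187.7875 km
Sorted: W2 (25.8926 km) < W3 (46.2966 km) < W6 (92.2354 km) < W1 (115.8587 km) < W4 (184.8219 km) < W7 (187.7875 km) < …

W2, W3, W6, W1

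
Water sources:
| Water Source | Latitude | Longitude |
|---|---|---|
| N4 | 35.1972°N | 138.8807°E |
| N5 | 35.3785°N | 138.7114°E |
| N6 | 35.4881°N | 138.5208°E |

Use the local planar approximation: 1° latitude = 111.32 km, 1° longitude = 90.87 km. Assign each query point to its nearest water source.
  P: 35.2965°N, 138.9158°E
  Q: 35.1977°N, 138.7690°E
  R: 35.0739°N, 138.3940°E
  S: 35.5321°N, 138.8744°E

P at 35.2965°N, 138.9158°E:
  N4: 11.5050 km
  N5: 20.6957 km
  N6: 41.7526 km
  → nearest: N4 (11.5050 km)
Q at 35.1977°N, 138.7690°E:
  N4: 10.1503 km
  N5: 20.7961 km
  N6: 39.4175 km
  → nearest: N4 (10.1503 km)
R at 35.0739°N, 138.3940°E:
  N4: 46.3074 km
  N5: 44.5155 km
  N6: 47.5266 km
  → nearest: N5 (44.5155 km)
S at 35.5321°N, 138.8744°E:
  N4: 37.2855 km
  N5: 22.6220 km
  N6: 32.5028 km
  → nearest: N5 (22.6220 km)

P→N4; Q→N4; R→N5; S→N5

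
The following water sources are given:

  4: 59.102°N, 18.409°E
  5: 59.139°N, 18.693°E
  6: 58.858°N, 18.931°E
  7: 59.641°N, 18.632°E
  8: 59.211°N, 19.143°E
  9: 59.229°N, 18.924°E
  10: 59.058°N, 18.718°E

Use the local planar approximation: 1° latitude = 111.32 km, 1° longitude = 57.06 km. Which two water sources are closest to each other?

Pairwise distances:
4–5: 16.720 km
4–6: 40.311 km
4–7: 61.336 km
4–8: 43.604 km
4–9: 32.610 km
4–10: 18.299 km
5–6: 34.102 km
5–7: 55.991 km
5–8: 26.899 km
5–9: 16.556 km
5–10: 9.129 km
6–7: 88.818 km
6–8: 41.116 km
6–9: 41.302 km
6–10: 25.365 km
7–8: 56.049 km
7–9: 48.796 km
7–10: 65.085 km
8–9: 12.656 km
8–10: 29.634 km
9–10: 22.372 km
Closest pair: 5–10 at 9.129 km.

5 and 10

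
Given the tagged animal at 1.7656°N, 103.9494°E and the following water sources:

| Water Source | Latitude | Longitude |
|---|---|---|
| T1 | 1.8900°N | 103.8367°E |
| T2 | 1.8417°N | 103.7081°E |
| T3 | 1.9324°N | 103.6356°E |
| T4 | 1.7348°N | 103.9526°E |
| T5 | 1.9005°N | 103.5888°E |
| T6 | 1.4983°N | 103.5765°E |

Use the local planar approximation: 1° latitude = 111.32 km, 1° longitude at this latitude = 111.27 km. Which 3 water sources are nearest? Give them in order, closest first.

T4, T1, T2

Distances from 1.7656°N, 103.9494°E:
T1: √((0.1244·111.32)² + (-0.1127·111.27)²) = √(191.772865 + 157.254835) = 18.6823 km
T2: √((0.0761·111.32)² + (-0.2413·111.27)²) = √(71.765499 + 720.893019) = 28.1542 km
T3: √((0.1668·111.32)² + (-0.3138·111.27)²) = √(344.777160 + 1219.163788) = 39.5467 km
T4: √((-0.0308·111.32)² + (0.0032·111.27)²) = √(11.755682 + 0.126782) = 3.4471 km
T5: √((0.1349·111.32)² + (-0.3606·111.27)²) = √(225.512331 + 1609.932327) = 42.8421 km
T6: √((-0.2673·111.32)² + (-0.3729·111.27)²) = √(885.409776 + 1721.634444) = 51.0592 km
Sorted: T4 (3.4471 km) < T1 (18.6823 km) < T2 (28.1542 km) < T3 (39.5467 km) < T5 (42.8421 km) < …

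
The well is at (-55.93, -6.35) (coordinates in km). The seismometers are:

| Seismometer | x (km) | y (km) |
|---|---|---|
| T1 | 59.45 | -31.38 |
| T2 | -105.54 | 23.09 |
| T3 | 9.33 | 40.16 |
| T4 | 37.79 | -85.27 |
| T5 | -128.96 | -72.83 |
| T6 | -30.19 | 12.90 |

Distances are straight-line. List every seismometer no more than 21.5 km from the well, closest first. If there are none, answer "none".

none

Distances from (-55.93, -6.35):
T1: √((115.38)² + (-25.03)²) = √(13312.5444 + 626.5009) = 118.06 km
T2: √((-49.61)² + (29.44)²) = √(2461.1521 + 866.7136) = 57.69 km
T3: √((65.26)² + (46.51)²) = √(4258.8676 + 2163.1801) = 80.14 km
T4: √((93.72)² + (-78.92)²) = √(8783.4384 + 6228.3664) = 122.52 km
T5: √((-73.03)² + (-66.48)²) = √(5333.3809 + 4419.5904) = 98.76 km
T6: √((25.74)² + (19.25)²) = √(662.5476 + 370.5625) = 32.14 km
Threshold 21.5 km: none within range.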